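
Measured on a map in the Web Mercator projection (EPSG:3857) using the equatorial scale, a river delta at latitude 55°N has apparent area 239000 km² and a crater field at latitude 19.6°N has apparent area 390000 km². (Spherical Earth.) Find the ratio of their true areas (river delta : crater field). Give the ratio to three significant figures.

0.227

Since Mercator area scale is 1/cos²φ, the true area equals the apparent area multiplied by cos²φ.
True area of river delta: 239000 × cos²(55°) = 239000 × 0.3290 = 78630 km².
True area of crater field: 390000 × cos²(19.6°) = 390000 × 0.8875 = 346100 km².
Ratio = 78630 / 346100 ≈ 0.227.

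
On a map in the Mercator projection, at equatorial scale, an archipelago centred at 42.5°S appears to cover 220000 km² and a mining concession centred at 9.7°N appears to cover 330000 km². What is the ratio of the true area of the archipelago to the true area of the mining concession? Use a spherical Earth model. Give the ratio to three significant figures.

Since Mercator area scale is 1/cos²φ, the true area equals the apparent area multiplied by cos²φ.
True area of archipelago: 220000 × cos²(42.5°) = 220000 × 0.5436 = 119600 km².
True area of mining concession: 330000 × cos²(9.7°) = 330000 × 0.9716 = 320600 km².
Ratio = 119600 / 320600 ≈ 0.373.

0.373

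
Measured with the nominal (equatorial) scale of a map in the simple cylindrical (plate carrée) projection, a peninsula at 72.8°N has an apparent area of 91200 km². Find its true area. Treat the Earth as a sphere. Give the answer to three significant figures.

27000 km²

Plate carrée maps x = Rλ, y = Rφ. The meridian scale is h = 1 and the parallel scale is k = 1/cos φ = sec φ.
Areal scale = h·k = 1 × sec φ; at 72.8°, h = 1.000, k = 3.382, so h·k = 3.382.
True area = apparent / (areal scale) = 91200 / 3.382 ≈ 27000 km².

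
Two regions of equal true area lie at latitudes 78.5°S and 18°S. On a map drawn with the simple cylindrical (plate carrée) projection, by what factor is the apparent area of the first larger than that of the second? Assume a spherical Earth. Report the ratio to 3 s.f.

4.77

For the equirectangular projection with φ₀ = 0 (plate carrée), h = 1 along meridians and k = sec φ along parallels.
Areal scale at 78.5°: h·k = 1.000 × 5.016 = 5.016.
Areal scale at 18°: h·k = 1.000 × 1.051 = 1.051.
Ratio = 5.016/1.051 ≈ 4.77.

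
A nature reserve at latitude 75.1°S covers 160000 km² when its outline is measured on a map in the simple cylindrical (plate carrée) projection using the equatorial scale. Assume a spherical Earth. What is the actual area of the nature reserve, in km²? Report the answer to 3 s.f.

41100 km²

For the equirectangular projection with φ₀ = 0 (plate carrée), h = 1 along meridians and k = sec φ along parallels.
Areal scale = h·k = 1 × sec φ; at 75.1°, h = 1.000, k = 3.889, so h·k = 3.889.
True area = apparent / (areal scale) = 160000 / 3.889 ≈ 41100 km².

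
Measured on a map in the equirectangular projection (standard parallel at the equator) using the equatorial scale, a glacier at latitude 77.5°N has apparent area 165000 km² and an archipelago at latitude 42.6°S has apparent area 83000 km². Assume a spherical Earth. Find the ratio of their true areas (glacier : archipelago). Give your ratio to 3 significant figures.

Plate carrée has h = 1 and k = sec φ, giving areal scale sec φ; true area = (apparent area) · cos φ.
True area of glacier: 165000 × cos(77.5°) = 165000 × 0.2164 = 35710 km².
True area of archipelago: 83000 × cos(42.6°) = 83000 × 0.7361 = 61100 km².
Ratio = 35710 / 61100 ≈ 0.585.

0.585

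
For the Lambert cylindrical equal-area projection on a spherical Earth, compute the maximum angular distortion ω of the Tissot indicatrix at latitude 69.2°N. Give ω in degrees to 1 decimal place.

101.8°

The Lambert cylindrical equal-area projection is the cylindrical equal-area projection with its standard parallel at the equator (φ₀ = 0). A cylindrical equal-area projection with standard parallel φ₀ has meridian scale h = cos φ / cos φ₀ and parallel scale k = cos φ₀ / cos φ (so areas are preserved, h·k = 1).
At 69.2°: h = 0.3551, k = 2.816; principal scales a = 2.816, b = 0.3551.
sin(ω/2) = (a − b)/(a + b) = 2.461/3.171 = 0.7760, so ω = 2 arcsin(0.7760) ≈ 101.8°.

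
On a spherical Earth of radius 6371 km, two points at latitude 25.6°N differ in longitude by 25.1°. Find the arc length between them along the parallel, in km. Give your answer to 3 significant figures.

Arc length along a parallel = R cos φ · Δλ (with Δλ in radians).
= 6371 × cos 25.6° × (25.1° × π/180) = 6371 × 0.9018 × 0.4381 ≈ 2520 km.

2520 km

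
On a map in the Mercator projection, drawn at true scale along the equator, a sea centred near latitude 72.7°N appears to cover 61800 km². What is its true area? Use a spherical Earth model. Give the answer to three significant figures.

The Mercator projection is conformal; its linear scale factor is the same in every direction and equals sec φ = 1/cos φ.
Areal scale = k² = sec²φ = 1/cos²(72.7°) = 1/0.2974² = 11.31.
True area = apparent / (areal scale) = 61800 / 11.31 ≈ 5470 km².

5470 km²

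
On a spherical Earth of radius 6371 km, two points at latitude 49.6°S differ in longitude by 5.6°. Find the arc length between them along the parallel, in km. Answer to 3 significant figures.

Arc length along a parallel = R cos φ · Δλ (with Δλ in radians).
= 6371 × cos 49.6° × (5.6° × π/180) = 6371 × 0.6481 × 0.09774 ≈ 404 km.

404 km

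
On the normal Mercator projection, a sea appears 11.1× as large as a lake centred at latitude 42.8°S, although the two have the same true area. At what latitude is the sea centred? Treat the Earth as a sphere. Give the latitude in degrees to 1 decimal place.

77.3°

On Mercator, (apparent₁)/(apparent₂) = sec²φ₁ / sec²φ₂ when true areas are equal.
cos²φ₂ / cos²φ₁ = 11.1  ⇒  cos φ₁ = cos 42.8° / √11.1 = 0.7337/3.332 = 0.2202.
φ₁ = arccos(0.2202) ≈ 77.3°.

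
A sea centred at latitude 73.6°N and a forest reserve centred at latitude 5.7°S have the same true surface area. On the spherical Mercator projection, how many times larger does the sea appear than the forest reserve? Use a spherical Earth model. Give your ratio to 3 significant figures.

On Mercator, area is exaggerated by sec²φ = 1/cos²φ.
At 73.6°: sec²(73.6°) = 1/0.2823² = 12.54.
At 5.7°: sec²(5.7°) = 1/0.9951² = 1.010.
Ratio = 12.54/1.010 = cos²(5.7°)/cos²(73.6°) ≈ 12.4.

12.4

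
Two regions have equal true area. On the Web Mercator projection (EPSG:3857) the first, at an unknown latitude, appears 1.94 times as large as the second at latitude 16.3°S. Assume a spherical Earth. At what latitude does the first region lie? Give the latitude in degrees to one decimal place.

On Mercator, (apparent₁)/(apparent₂) = sec²φ₁ / sec²φ₂ when true areas are equal.
cos²φ₂ / cos²φ₁ = 1.94  ⇒  cos φ₁ = cos 16.3° / √1.94 = 0.9598/1.393 = 0.6891.
φ₁ = arccos(0.6891) ≈ 46.4°.

46.4°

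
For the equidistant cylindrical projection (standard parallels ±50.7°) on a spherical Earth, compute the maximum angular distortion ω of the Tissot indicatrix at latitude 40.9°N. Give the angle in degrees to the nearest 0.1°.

10.1°

The equidistant cylindrical projection with φ₀ = 50.7° has h = 1 (meridians true) and k = cos φ₀ / cos φ along parallels.
At 40.9°: h = 1.000, k = 0.8380; principal scales a = 1.000, b = 0.8380.
sin(ω/2) = (a − b)/(a + b) = 0.1620/1.838 = 0.08816, so ω = 2 arcsin(0.08816) ≈ 10.1°.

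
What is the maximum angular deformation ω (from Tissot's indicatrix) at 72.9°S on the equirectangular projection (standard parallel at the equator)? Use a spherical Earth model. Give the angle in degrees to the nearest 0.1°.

66.1°

Plate carrée maps x = Rλ, y = Rφ. The meridian scale is h = 1 and the parallel scale is k = 1/cos φ = sec φ.
At 72.9°: h = 1.000, k = 3.401; principal scales a = 3.401, b = 1.000.
sin(ω/2) = (a − b)/(a + b) = 2.401/4.401 = 0.5455, so ω = 2 arcsin(0.5455) ≈ 66.1°.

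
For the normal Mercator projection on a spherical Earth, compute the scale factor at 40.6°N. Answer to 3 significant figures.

For Mercator, h = k = sec φ (a conformal cylindrical projection has a single point scale, 1/cos φ).
k = 1/cos 40.6° = 1/0.7593 = 1.317.

1.32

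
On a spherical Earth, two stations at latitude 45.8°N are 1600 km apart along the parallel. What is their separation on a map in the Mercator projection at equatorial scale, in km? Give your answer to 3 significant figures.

2300 km

For Mercator, h = k = sec φ (a conformal cylindrical projection has a single point scale, 1/cos φ).
Along the parallel, k = sec 45.8° = 1/0.6972 = 1.434.
Map distance = 1600 × 1.434 ≈ 2300 km.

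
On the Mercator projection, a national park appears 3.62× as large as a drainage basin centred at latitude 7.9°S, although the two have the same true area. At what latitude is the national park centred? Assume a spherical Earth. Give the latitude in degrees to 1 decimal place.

58.6°

For equal true areas on Mercator, apparent areas scale as sec²φ, so the ratio is cos²φ₂ / cos²φ₁.
cos²φ₂ / cos²φ₁ = 3.62  ⇒  cos φ₁ = cos 7.9° / √3.62 = 0.9905/1.903 = 0.5206.
φ₁ = arccos(0.5206) ≈ 58.6°.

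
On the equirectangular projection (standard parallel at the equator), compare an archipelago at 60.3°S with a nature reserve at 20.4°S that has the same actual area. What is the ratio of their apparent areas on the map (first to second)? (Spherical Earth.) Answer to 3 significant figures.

1.89

For the equirectangular projection with φ₀ = 0 (plate carrée), h = 1 along meridians and k = sec φ along parallels.
Areal scale at 60.3°: h·k = 1.000 × 2.018 = 2.018.
Areal scale at 20.4°: h·k = 1.000 × 1.067 = 1.067.
Ratio = 2.018/1.067 ≈ 1.89.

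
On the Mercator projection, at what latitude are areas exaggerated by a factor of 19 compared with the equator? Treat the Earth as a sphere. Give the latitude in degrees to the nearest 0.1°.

Mercator areal scale is sec²φ.
sec²φ = 19  ⇒  cos²φ = 0.05263  ⇒  cos φ = 0.2294.
φ = arccos(0.2294) ≈ 76.7°.

76.7°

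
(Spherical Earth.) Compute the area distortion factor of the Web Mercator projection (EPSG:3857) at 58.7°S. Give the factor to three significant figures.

Mercator is conformal, so the point scale is isotropic: h = k = sec φ = 1/cos φ.
Areal scale = k² = sec²φ = 1/cos²(58.7°) = 1/0.5195² = 3.705.

3.71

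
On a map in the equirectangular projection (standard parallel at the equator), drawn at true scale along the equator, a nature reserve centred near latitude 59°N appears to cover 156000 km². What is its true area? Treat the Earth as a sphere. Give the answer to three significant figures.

80300 km²

Plate carrée maps x = Rλ, y = Rφ. The meridian scale is h = 1 and the parallel scale is k = 1/cos φ = sec φ.
Areal scale = h·k = 1 × sec φ; at 59°, h = 1.000, k = 1.942, so h·k = 1.942.
True area = apparent / (areal scale) = 156000 / 1.942 ≈ 80300 km².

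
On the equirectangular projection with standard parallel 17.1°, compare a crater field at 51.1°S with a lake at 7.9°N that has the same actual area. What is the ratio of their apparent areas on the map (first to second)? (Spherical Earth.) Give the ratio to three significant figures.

The equidistant cylindrical projection with φ₀ = 17.1° has h = 1 (meridians true) and k = cos φ₀ / cos φ along parallels.
Areal scale at 51.1°: h·k = 1.000 × 1.522 = 1.522.
Areal scale at 7.9°: h·k = 1.000 × 0.9650 = 0.9650.
Ratio = 1.522/0.9650 ≈ 1.58.

1.58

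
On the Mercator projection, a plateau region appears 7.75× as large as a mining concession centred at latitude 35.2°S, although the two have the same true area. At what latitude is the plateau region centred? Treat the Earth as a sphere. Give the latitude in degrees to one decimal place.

72.9°

For equal true areas on Mercator, apparent areas scale as sec²φ, so the ratio is cos²φ₂ / cos²φ₁.
cos²φ₂ / cos²φ₁ = 7.75  ⇒  cos φ₁ = cos 35.2° / √7.75 = 0.8171/2.784 = 0.2935.
φ₁ = arccos(0.2935) ≈ 72.9°.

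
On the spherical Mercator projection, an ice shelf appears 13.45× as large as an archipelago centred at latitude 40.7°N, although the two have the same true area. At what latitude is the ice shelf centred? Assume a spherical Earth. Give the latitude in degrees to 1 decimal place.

On Mercator, (apparent₁)/(apparent₂) = sec²φ₁ / sec²φ₂ when true areas are equal.
cos²φ₂ / cos²φ₁ = 13.45  ⇒  cos φ₁ = cos 40.7° / √13.45 = 0.7581/3.667 = 0.2067.
φ₁ = arccos(0.2067) ≈ 78.1°.

78.1°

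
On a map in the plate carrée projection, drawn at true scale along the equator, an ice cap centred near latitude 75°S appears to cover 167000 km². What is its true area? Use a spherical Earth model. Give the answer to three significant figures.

43200 km²

Plate carrée maps x = Rλ, y = Rφ. The meridian scale is h = 1 and the parallel scale is k = 1/cos φ = sec φ.
Areal scale = h·k = 1 × sec φ; at 75°, h = 1.000, k = 3.864, so h·k = 3.864.
True area = apparent / (areal scale) = 167000 / 3.864 ≈ 43200 km².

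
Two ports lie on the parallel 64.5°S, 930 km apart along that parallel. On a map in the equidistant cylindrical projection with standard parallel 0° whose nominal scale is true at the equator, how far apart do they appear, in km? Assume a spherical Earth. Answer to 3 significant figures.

2160 km

For the equirectangular projection with φ₀ = 0 (plate carrée), h = 1 along meridians and k = sec φ along parallels.
Along the parallel, k = sec 64.5° = 1/0.4305 = 2.323.
Map distance = 930 × 2.323 ≈ 2160 km.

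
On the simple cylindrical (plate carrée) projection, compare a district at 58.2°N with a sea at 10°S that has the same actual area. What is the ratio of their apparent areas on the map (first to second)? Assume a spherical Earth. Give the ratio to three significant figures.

1.87

Plate carrée maps x = Rλ, y = Rφ. The meridian scale is h = 1 and the parallel scale is k = 1/cos φ = sec φ.
Areal scale at 58.2°: h·k = 1.000 × 1.898 = 1.898.
Areal scale at 10°: h·k = 1.000 × 1.015 = 1.015.
Ratio = 1.898/1.015 ≈ 1.87.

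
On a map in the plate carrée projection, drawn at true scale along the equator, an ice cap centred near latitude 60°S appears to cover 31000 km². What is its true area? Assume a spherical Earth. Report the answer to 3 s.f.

Plate carrée maps x = Rλ, y = Rφ. The meridian scale is h = 1 and the parallel scale is k = 1/cos φ = sec φ.
Areal scale = h·k = 1 × sec φ; at 60°, h = 1.000, k = 2.000, so h·k = 2.000.
True area = apparent / (areal scale) = 31000 / 2.000 ≈ 15500 km².

15500 km²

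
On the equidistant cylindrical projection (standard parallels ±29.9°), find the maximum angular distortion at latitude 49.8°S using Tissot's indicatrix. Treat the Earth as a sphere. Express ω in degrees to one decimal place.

With standard parallel φ₀ = 29.9°, the equirectangular projection gives x = Rλ cos φ₀, y = Rφ, so h = 1 and k = cos 29.9° / cos φ.
At 49.8°: h = 1.000, k = 1.343; principal scales a = 1.343, b = 1.000.
sin(ω/2) = (a − b)/(a + b) = 0.3431/2.343 = 0.1464, so ω = 2 arcsin(0.1464) ≈ 16.8°.

16.8°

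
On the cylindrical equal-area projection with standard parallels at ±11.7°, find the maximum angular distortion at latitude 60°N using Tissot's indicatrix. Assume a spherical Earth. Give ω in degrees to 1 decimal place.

71.8°

For cylindrical equal-area with standard parallel φ₀, h = cos φ / cos φ₀ and k = cos φ₀ / cos φ, so h·k = 1.
At 60°: h = 0.5106, k = 1.958; principal scales a = 1.958, b = 0.5106.
sin(ω/2) = (a − b)/(a + b) = 1.448/2.469 = 0.5864, so ω = 2 arcsin(0.5864) ≈ 71.8°.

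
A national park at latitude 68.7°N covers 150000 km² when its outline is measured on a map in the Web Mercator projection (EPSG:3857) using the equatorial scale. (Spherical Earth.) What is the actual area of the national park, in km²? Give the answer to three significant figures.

19800 km²

Mercator is conformal, so the point scale is isotropic: h = k = sec φ = 1/cos φ.
Areal scale = k² = sec²φ = 1/cos²(68.7°) = 1/0.3633² = 7.579.
True area = apparent / (areal scale) = 150000 / 7.579 ≈ 19800 km².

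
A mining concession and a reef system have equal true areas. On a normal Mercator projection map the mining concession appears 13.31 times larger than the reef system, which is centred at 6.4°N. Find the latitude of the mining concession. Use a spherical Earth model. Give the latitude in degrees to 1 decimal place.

Mercator areal scale is sec²φ, so apparent-area ratio = sec²φ₁ / sec²φ₂ = cos²φ₂ / cos²φ₁.
cos²φ₂ / cos²φ₁ = 13.31  ⇒  cos φ₁ = cos 6.4° / √13.31 = 0.9938/3.648 = 0.2724.
φ₁ = arccos(0.2724) ≈ 74.2°.

74.2°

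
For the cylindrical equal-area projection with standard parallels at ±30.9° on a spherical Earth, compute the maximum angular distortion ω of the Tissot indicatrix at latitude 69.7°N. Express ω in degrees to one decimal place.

For cylindrical equal-area with standard parallel φ₀, h = cos φ / cos φ₀ and k = cos φ₀ / cos φ, so h·k = 1.
At 69.7°: h = 0.4043, k = 2.473; principal scales a = 2.473, b = 0.4043.
sin(ω/2) = (a − b)/(a + b) = 2.069/2.878 = 0.7190, so ω = 2 arcsin(0.7190) ≈ 91.9°.

91.9°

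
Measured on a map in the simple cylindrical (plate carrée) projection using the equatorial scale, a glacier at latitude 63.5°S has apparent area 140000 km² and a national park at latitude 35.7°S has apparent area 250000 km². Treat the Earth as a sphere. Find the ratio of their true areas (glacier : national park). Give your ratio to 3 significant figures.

Plate carrée has h = 1 and k = sec φ, giving areal scale sec φ; true area = (apparent area) · cos φ.
True area of glacier: 140000 × cos(63.5°) = 140000 × 0.4462 = 62470 km².
True area of national park: 250000 × cos(35.7°) = 250000 × 0.8121 = 203000 km².
Ratio = 62470 / 203000 ≈ 0.308.

0.308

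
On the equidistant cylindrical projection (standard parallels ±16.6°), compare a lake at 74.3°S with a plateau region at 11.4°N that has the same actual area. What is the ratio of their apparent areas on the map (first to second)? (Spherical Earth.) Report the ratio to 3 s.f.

3.62

The equidistant cylindrical projection with φ₀ = 16.6° has h = 1 (meridians true) and k = cos φ₀ / cos φ along parallels.
Areal scale at 74.3°: h·k = 1.000 × 3.541 = 3.541.
Areal scale at 11.4°: h·k = 1.000 × 0.9776 = 0.9776.
Ratio = 3.541/0.9776 ≈ 3.62.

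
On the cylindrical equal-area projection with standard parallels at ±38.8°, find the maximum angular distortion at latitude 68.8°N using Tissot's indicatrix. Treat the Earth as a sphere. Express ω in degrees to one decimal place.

Cylindrical equal-area (φ₀ = 38.8°): h = cos φ / cos 38.8° along meridians, k = cos 38.8° / cos φ along parallels; h·k = 1.
At 68.8°: h = 0.4640, k = 2.155; principal scales a = 2.155, b = 0.4640.
sin(ω/2) = (a − b)/(a + b) = 1.691/2.619 = 0.6457, so ω = 2 arcsin(0.6457) ≈ 80.4°.

80.4°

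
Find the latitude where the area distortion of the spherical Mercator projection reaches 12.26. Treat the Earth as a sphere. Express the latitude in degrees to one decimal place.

73.4°

Mercator areal scale is sec²φ.
sec²φ = 12.26  ⇒  cos²φ = 0.08157  ⇒  cos φ = 0.2856.
φ = arccos(0.2856) ≈ 73.4°.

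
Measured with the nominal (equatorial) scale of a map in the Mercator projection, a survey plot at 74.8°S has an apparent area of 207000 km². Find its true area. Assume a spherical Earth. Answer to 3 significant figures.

For Mercator, h = k = sec φ (a conformal cylindrical projection has a single point scale, 1/cos φ).
Areal scale = k² = sec²φ = 1/cos²(74.8°) = 1/0.2622² = 14.55.
True area = apparent / (areal scale) = 207000 / 14.55 ≈ 14200 km².

14200 km²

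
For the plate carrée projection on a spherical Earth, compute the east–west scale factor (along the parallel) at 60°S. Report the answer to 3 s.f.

2.00

In the plate carrée (x = Rλ, y = Rφ), meridians are true-scale (h = 1) and parallels are stretched by k = sec φ.
k = 1/cos 60° = 1/0.5000 = 2.000.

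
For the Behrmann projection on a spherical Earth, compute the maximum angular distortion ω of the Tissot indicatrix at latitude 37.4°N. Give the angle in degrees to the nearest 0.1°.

9.9°

Behrmann is a cylindrical equal-area projection with standard parallels at ±30°. Cylindrical equal-area (φ₀ = 30°): h = cos φ / cos 30° along meridians, k = cos 30° / cos φ along parallels; h·k = 1.
At 37.4°: h = 0.9173, k = 1.090; principal scales a = 1.090, b = 0.9173.
sin(ω/2) = (a − b)/(a + b) = 0.1728/2.007 = 0.08610, so ω = 2 arcsin(0.08610) ≈ 9.9°.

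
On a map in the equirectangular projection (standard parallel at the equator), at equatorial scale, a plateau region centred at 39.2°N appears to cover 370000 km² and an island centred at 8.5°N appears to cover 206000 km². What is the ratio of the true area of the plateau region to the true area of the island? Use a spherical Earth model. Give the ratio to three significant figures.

1.41

Plate carrée has h = 1 and k = sec φ, giving areal scale sec φ; true area = (apparent area) · cos φ.
True area of plateau region: 370000 × cos(39.2°) = 370000 × 0.7749 = 286700 km².
True area of island: 206000 × cos(8.5°) = 206000 × 0.9890 = 203700 km².
Ratio = 286700 / 203700 ≈ 1.41.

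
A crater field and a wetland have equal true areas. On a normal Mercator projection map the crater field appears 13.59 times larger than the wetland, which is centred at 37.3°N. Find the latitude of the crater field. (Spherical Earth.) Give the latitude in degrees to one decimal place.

77.5°

Mercator areal scale is sec²φ, so apparent-area ratio = sec²φ₁ / sec²φ₂ = cos²φ₂ / cos²φ₁.
cos²φ₂ / cos²φ₁ = 13.59  ⇒  cos φ₁ = cos 37.3° / √13.59 = 0.7955/3.686 = 0.2158.
φ₁ = arccos(0.2158) ≈ 77.5°.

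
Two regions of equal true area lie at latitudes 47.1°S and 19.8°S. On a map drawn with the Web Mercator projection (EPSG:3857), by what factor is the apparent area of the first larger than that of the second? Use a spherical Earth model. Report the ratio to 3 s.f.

1.91

On Mercator, area is exaggerated by sec²φ = 1/cos²φ.
At 47.1°: sec²(47.1°) = 1/0.6807² = 2.158.
At 19.8°: sec²(19.8°) = 1/0.9409² = 1.130.
Ratio = 2.158/1.130 = cos²(19.8°)/cos²(47.1°) ≈ 1.91.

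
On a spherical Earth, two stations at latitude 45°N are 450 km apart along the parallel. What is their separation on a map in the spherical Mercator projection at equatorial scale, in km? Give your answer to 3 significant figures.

636 km

For Mercator, h = k = sec φ (a conformal cylindrical projection has a single point scale, 1/cos φ).
Along the parallel, k = sec 45° = 1/0.7071 = 1.414.
Map distance = 450 × 1.414 ≈ 636 km.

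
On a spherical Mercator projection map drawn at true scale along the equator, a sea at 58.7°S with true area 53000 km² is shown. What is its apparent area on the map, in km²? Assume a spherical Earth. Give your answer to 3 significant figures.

Mercator is conformal, so the point scale is isotropic: h = k = sec φ = 1/cos φ.
Areal scale = k² = sec²φ = 1/cos²(58.7°) = 1/0.5195² = 3.705.
Apparent area = 53000 × 3.705 ≈ 196000 km².

196000 km²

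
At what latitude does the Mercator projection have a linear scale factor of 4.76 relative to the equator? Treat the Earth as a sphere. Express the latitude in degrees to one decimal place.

Mercator scale is k = sec φ = 1/cos φ.
1/cos φ = 4.76  ⇒  cos φ = 0.2101  ⇒  φ = arccos(0.2101) ≈ 77.9°.

77.9°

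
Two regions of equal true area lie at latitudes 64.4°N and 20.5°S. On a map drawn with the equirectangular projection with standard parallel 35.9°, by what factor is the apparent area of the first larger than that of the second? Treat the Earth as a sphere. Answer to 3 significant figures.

The equidistant cylindrical projection with φ₀ = 35.9° has h = 1 (meridians true) and k = cos φ₀ / cos φ along parallels.
Areal scale at 64.4°: h·k = 1.000 × 1.875 = 1.875.
Areal scale at 20.5°: h·k = 1.000 × 0.8648 = 0.8648.
Ratio = 1.875/0.8648 ≈ 2.17.

2.17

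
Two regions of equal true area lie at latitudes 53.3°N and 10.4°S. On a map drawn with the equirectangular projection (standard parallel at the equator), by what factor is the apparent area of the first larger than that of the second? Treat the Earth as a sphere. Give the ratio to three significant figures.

1.65

In the plate carrée (x = Rλ, y = Rφ), meridians are true-scale (h = 1) and parallels are stretched by k = sec φ.
Areal scale at 53.3°: h·k = 1.000 × 1.673 = 1.673.
Areal scale at 10.4°: h·k = 1.000 × 1.017 = 1.017.
Ratio = 1.673/1.017 ≈ 1.65.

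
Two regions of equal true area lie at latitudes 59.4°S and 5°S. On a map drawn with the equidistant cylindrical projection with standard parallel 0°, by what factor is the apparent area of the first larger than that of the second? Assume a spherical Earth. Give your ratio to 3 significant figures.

1.96

For the equirectangular projection with φ₀ = 0 (plate carrée), h = 1 along meridians and k = sec φ along parallels.
Areal scale at 59.4°: h·k = 1.000 × 1.964 = 1.964.
Areal scale at 5°: h·k = 1.000 × 1.004 = 1.004.
Ratio = 1.964/1.004 ≈ 1.96.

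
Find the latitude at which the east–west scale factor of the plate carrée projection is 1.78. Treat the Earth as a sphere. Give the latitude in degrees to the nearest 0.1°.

55.8°

Plate carrée: h = 1, k = sec φ along parallels.
sec φ = 1.78  ⇒  cos φ = 0.5618  ⇒  φ ≈ 55.8°.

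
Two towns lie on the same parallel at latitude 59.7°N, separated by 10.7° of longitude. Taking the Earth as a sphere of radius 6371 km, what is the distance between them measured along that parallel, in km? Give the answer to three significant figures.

Arc length along a parallel = R cos φ · Δλ (with Δλ in radians).
= 6371 × cos 59.7° × (10.7° × π/180) = 6371 × 0.5045 × 0.1868 ≈ 600 km.

600 km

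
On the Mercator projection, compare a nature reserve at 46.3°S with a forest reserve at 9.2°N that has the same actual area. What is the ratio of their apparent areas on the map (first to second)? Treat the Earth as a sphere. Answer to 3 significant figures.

Mercator is conformal with k = sec φ, so areal scale = k² = sec²φ.
At 46.3°: sec²(46.3°) = 1/0.6909² = 2.095.
At 9.2°: sec²(9.2°) = 1/0.9871² = 1.026.
Ratio = 2.095/1.026 = cos²(9.2°)/cos²(46.3°) ≈ 2.04.

2.04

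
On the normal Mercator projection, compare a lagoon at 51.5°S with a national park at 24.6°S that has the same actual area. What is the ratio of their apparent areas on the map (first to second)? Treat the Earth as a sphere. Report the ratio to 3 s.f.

Mercator areal scale is sec²φ.
At 51.5°: sec²(51.5°) = 1/0.6225² = 2.580.
At 24.6°: sec²(24.6°) = 1/0.9092² = 1.210.
Ratio = 2.580/1.210 = cos²(24.6°)/cos²(51.5°) ≈ 2.13.

2.13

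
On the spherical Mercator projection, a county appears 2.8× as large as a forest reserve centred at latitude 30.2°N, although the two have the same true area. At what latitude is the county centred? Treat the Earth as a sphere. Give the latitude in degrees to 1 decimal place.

On Mercator, (apparent₁)/(apparent₂) = sec²φ₁ / sec²φ₂ when true areas are equal.
cos²φ₂ / cos²φ₁ = 2.8  ⇒  cos φ₁ = cos 30.2° / √2.8 = 0.8643/1.673 = 0.5165.
φ₁ = arccos(0.5165) ≈ 58.9°.

58.9°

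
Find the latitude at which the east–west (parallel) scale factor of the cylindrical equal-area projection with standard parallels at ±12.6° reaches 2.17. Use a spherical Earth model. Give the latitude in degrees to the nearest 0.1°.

63.3°

For cylindrical equal-area with standard parallel φ₀, h = cos φ / cos φ₀ and k = cos φ₀ / cos φ, so h·k = 1.
k = cos φ₀ / cos φ = 2.17  ⇒  cos φ = cos 12.6° / 2.17 = 0.4497.
φ = arccos(0.4497) ≈ 63.3°.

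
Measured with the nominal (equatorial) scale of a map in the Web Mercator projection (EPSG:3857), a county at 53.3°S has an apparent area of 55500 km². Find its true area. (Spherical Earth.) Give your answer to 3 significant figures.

19800 km²

For Mercator, h = k = sec φ (a conformal cylindrical projection has a single point scale, 1/cos φ).
Areal scale = k² = sec²φ = 1/cos²(53.3°) = 1/0.5976² = 2.800.
True area = apparent / (areal scale) = 55500 / 2.800 ≈ 19800 km².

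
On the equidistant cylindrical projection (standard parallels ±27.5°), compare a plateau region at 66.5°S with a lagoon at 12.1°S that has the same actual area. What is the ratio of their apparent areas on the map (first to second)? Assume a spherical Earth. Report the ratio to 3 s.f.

2.45

The equidistant cylindrical projection with φ₀ = 27.5° has h = 1 (meridians true) and k = cos φ₀ / cos φ along parallels.
Areal scale at 66.5°: h·k = 1.000 × 2.224 = 2.224.
Areal scale at 12.1°: h·k = 1.000 × 0.9072 = 0.9072.
Ratio = 2.224/0.9072 ≈ 2.45.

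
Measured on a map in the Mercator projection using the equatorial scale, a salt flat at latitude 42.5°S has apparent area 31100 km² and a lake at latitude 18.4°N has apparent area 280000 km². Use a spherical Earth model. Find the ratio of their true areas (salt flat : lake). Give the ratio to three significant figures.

Mercator's areal exaggeration is sec²φ; hence true area = (apparent area) · cos²φ.
True area of salt flat: 31100 × cos²(42.5°) = 31100 × 0.5436 = 16910 km².
True area of lake: 280000 × cos²(18.4°) = 280000 × 0.9004 = 252100 km².
Ratio = 16910 / 252100 ≈ 0.0671.

0.0671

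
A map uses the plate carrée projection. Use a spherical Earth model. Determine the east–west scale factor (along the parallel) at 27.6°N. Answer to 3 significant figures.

In the plate carrée (x = Rλ, y = Rφ), meridians are true-scale (h = 1) and parallels are stretched by k = sec φ.
k = 1/cos 27.6° = 1/0.8862 = 1.128.

1.13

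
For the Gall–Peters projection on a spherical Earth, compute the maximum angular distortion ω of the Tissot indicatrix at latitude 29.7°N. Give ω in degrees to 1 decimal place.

23.4°

Gall–Peters is a cylindrical equal-area projection with standard parallels at ±45°. A cylindrical equal-area projection with standard parallel φ₀ has meridian scale h = cos φ / cos φ₀ and parallel scale k = cos φ₀ / cos φ (so areas are preserved, h·k = 1).
At 29.7°: h = 1.228, k = 0.8140; principal scales a = 1.228, b = 0.8140.
sin(ω/2) = (a − b)/(a + b) = 0.4144/2.042 = 0.2029, so ω = 2 arcsin(0.2029) ≈ 23.4°.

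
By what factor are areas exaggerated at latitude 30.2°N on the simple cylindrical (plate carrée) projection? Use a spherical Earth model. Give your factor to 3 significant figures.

Plate carrée maps x = Rλ, y = Rφ. The meridian scale is h = 1 and the parallel scale is k = 1/cos φ = sec φ.
Areal scale = h·k = 1 × sec φ; at 30.2°, h = 1.000, k = 1.157, so h·k = 1.157.

1.16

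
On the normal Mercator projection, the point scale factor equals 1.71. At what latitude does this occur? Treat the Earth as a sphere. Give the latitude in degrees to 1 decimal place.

54.2°

Mercator scale is k = sec φ = 1/cos φ.
1/cos φ = 1.71  ⇒  cos φ = 0.5848  ⇒  φ = arccos(0.5848) ≈ 54.2°.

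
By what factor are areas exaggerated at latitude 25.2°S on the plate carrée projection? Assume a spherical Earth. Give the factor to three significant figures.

1.11

In the plate carrée (x = Rλ, y = Rφ), meridians are true-scale (h = 1) and parallels are stretched by k = sec φ.
Areal scale = h·k = 1 × sec φ; at 25.2°, h = 1.000, k = 1.105, so h·k = 1.105.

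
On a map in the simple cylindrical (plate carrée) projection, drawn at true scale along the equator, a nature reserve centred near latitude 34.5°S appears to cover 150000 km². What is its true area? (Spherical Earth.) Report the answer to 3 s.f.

In the plate carrée (x = Rλ, y = Rφ), meridians are true-scale (h = 1) and parallels are stretched by k = sec φ.
Areal scale = h·k = 1 × sec φ; at 34.5°, h = 1.000, k = 1.213, so h·k = 1.213.
True area = apparent / (areal scale) = 150000 / 1.213 ≈ 124000 km².

124000 km²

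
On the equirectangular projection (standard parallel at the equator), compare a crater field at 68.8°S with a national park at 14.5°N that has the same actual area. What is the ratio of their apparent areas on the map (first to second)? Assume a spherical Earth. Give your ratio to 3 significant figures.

For the equirectangular projection with φ₀ = 0 (plate carrée), h = 1 along meridians and k = sec φ along parallels.
Areal scale at 68.8°: h·k = 1.000 × 2.765 = 2.765.
Areal scale at 14.5°: h·k = 1.000 × 1.033 = 1.033.
Ratio = 2.765/1.033 ≈ 2.68.

2.68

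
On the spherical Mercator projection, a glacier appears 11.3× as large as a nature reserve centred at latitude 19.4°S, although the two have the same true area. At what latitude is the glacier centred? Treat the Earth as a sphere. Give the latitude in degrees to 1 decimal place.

Mercator areal scale is sec²φ, so apparent-area ratio = sec²φ₁ / sec²φ₂ = cos²φ₂ / cos²φ₁.
cos²φ₂ / cos²φ₁ = 11.3  ⇒  cos φ₁ = cos 19.4° / √11.3 = 0.9432/3.362 = 0.2806.
φ₁ = arccos(0.2806) ≈ 73.7°.

73.7°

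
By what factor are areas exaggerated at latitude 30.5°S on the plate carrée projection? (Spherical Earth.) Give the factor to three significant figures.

For the equirectangular projection with φ₀ = 0 (plate carrée), h = 1 along meridians and k = sec φ along parallels.
Areal scale = h·k = 1 × sec φ; at 30.5°, h = 1.000, k = 1.161, so h·k = 1.161.

1.16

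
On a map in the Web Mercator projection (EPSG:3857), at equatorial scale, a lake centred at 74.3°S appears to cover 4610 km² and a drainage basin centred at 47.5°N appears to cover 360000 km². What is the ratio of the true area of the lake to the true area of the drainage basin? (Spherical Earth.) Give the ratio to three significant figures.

0.00205

On Mercator the areal scale is sec²φ, so true area = apparent × cos²φ.
True area of lake: 4610 × cos²(74.3°) = 4610 × 0.07322 = 337.6 km².
True area of drainage basin: 360000 × cos²(47.5°) = 360000 × 0.4564 = 164300 km².
Ratio = 337.6 / 164300 ≈ 0.00205.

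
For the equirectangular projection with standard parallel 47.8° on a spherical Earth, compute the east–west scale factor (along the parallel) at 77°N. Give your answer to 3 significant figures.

In the equirectangular projection with standard parallel φ₀ = 47.8° (x = Rλ cos φ₀, y = Rφ), meridians are true-scale (h = 1) and the parallel scale is k = cos φ₀ / cos φ.
k = cos 47.8° / cos 77° = 0.6717/0.2250 = 2.986.

2.99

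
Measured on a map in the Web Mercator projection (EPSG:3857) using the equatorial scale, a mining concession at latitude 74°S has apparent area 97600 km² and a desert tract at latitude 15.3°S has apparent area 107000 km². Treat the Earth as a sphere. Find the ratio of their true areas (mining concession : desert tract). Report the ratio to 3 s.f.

On Mercator the areal scale is sec²φ, so true area = apparent × cos²φ.
True area of mining concession: 97600 × cos²(74°) = 97600 × 0.07598 = 7415 km².
True area of desert tract: 107000 × cos²(15.3°) = 107000 × 0.9304 = 99550 km².
Ratio = 7415 / 99550 ≈ 0.0745.

0.0745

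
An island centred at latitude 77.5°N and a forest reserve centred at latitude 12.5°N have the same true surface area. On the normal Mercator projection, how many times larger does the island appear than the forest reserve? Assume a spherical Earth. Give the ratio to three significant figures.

Mercator is conformal with k = sec φ, so areal scale = k² = sec²φ.
At 77.5°: sec²(77.5°) = 1/0.2164² = 21.35.
At 12.5°: sec²(12.5°) = 1/0.9763² = 1.049.
Ratio = 21.35/1.049 = cos²(12.5°)/cos²(77.5°) ≈ 20.3.

20.3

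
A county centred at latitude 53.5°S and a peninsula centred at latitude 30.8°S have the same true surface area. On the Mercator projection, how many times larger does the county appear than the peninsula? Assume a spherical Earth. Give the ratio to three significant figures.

Mercator is conformal with k = sec φ, so areal scale = k² = sec²φ.
At 53.5°: sec²(53.5°) = 1/0.5948² = 2.826.
At 30.8°: sec²(30.8°) = 1/0.8590² = 1.355.
Ratio = 2.826/1.355 = cos²(30.8°)/cos²(53.5°) ≈ 2.09.

2.09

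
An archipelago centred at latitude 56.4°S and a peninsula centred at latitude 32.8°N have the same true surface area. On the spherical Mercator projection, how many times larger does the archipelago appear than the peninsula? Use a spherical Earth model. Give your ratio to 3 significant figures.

On Mercator, area is exaggerated by sec²φ = 1/cos²φ.
At 56.4°: sec²(56.4°) = 1/0.5534² = 3.265.
At 32.8°: sec²(32.8°) = 1/0.8406² = 1.415.
Ratio = 3.265/1.415 = cos²(32.8°)/cos²(56.4°) ≈ 2.31.

2.31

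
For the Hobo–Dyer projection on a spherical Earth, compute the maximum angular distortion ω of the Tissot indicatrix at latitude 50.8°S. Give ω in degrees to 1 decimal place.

25.8°

The Hobo–Dyer projection is cylindrical equal-area with φ₀ = 37.5°. Cylindrical equal-area (φ₀ = 37.5°): h = cos φ / cos 37.5° along meridians, k = cos 37.5° / cos φ along parallels; h·k = 1.
At 50.8°: h = 0.7967, k = 1.255; principal scales a = 1.255, b = 0.7967.
sin(ω/2) = (a − b)/(a + b) = 0.4586/2.052 = 0.2235, so ω = 2 arcsin(0.2235) ≈ 25.8°.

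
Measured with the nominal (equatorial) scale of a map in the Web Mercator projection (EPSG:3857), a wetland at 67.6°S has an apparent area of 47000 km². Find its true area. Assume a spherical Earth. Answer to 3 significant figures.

6830 km²

Mercator is conformal, so the point scale is isotropic: h = k = sec φ = 1/cos φ.
Areal scale = k² = sec²φ = 1/cos²(67.6°) = 1/0.3811² = 6.886.
True area = apparent / (areal scale) = 47000 / 6.886 ≈ 6830 km².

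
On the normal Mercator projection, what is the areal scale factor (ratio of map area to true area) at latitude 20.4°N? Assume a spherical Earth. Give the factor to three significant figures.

1.14

Mercator is conformal, so the point scale is isotropic: h = k = sec φ = 1/cos φ.
Areal scale = k² = sec²φ = 1/cos²(20.4°) = 1/0.9373² = 1.138.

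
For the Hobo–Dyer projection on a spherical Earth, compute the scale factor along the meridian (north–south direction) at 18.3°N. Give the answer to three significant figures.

1.20

The Hobo–Dyer projection is cylindrical equal-area with φ₀ = 37.5°. Cylindrical equal-area (φ₀ = 37.5°): h = cos φ / cos 37.5° along meridians, k = cos 37.5° / cos φ along parallels; h·k = 1.
h = cos 18.3° / cos 37.5° = 0.9494/0.7934 = 1.197.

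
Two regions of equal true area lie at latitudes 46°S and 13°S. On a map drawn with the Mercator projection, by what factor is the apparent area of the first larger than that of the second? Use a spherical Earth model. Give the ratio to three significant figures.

Mercator is conformal with k = sec φ, so areal scale = k² = sec²φ.
At 46°: sec²(46°) = 1/0.6947² = 2.072.
At 13°: sec²(13°) = 1/0.9744² = 1.053.
Ratio = 2.072/1.053 = cos²(13°)/cos²(46°) ≈ 1.97.

1.97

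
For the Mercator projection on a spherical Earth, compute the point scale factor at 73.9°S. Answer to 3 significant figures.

Mercator is conformal, so the point scale is isotropic: h = k = sec φ = 1/cos φ.
k = 1/cos 73.9° = 1/0.2773 = 3.606.

3.61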